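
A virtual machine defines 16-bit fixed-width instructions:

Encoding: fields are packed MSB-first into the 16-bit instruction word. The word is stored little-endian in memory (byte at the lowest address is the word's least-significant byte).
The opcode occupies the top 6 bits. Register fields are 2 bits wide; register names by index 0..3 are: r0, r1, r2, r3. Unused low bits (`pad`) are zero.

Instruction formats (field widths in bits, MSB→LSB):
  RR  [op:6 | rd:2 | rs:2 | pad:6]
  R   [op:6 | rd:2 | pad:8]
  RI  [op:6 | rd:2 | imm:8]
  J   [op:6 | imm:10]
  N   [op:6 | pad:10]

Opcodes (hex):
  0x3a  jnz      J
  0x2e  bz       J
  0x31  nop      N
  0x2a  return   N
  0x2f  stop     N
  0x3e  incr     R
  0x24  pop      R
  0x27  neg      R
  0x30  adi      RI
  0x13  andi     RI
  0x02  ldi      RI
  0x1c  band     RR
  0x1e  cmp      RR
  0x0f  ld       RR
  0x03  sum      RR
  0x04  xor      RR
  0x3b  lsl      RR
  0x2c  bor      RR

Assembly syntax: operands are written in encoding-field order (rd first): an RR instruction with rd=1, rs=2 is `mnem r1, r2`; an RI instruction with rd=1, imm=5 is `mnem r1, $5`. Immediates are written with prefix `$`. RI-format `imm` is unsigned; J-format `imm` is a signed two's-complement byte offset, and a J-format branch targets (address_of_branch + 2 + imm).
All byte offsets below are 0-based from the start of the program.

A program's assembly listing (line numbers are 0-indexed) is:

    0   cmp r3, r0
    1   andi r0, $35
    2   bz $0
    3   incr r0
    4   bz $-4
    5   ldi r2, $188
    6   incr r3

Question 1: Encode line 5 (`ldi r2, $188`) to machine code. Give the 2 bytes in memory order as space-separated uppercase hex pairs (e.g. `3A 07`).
line 5 (ldi): pack op=0x2:6|rd=2:2|imm=188:8 = 0x0abc; little→ bc 0a

BC 0A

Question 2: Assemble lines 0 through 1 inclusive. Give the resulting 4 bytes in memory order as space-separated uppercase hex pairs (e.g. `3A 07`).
L0: cmp op=0x1e:6|rd=3:2|rs=0:2|pad=0:6 ⇒ 0x7b00 ⇒ little 00 7b
L1: andi op=0x13:6|rd=0:2|imm=35:8 ⇒ 0x4c23 ⇒ little 23 4c

00 7B 23 4C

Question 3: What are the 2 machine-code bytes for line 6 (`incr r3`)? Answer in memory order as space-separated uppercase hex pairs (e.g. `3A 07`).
00 FB

L6: incr op=0x3e:6|rd=3:2|pad=0:8 ⇒ 0xfb00 ⇒ little 00 fb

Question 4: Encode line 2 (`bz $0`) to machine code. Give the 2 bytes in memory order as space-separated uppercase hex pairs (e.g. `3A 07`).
00 B8

2. bz fields op=0x2e:6|imm=0:10 → word b800h → 00 b8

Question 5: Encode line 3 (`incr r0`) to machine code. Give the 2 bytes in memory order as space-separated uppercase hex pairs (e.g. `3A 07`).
00 F8

line 3 (incr): pack op=0x3e:6|rd=0:2|pad=0:8 = 0xf800; little→ 00 f8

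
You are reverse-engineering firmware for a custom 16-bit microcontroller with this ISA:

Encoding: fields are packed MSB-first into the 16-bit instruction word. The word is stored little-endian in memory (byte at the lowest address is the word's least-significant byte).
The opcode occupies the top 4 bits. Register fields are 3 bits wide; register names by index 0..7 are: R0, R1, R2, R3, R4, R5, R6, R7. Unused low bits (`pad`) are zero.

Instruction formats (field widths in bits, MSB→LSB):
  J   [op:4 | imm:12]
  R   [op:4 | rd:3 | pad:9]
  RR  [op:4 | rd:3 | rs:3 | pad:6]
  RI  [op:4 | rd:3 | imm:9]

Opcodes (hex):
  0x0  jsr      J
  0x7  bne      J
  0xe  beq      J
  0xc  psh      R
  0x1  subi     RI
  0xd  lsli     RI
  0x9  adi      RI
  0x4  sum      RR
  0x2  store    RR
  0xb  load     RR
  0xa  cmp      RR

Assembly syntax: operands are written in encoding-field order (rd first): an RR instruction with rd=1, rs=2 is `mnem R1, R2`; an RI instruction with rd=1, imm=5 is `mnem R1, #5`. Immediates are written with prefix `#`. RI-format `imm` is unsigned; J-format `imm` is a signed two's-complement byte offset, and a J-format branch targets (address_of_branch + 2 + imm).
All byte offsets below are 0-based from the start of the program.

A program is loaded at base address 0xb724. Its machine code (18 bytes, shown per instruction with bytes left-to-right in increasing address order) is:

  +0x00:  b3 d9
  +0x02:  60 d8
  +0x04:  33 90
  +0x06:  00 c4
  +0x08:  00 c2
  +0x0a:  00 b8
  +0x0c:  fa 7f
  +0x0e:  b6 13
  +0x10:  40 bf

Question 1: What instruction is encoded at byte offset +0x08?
[08] 00 c2 → 0xc200
  top 4b → 0xc → psh [R]
  [11:9] rd=1 = R1

psh R1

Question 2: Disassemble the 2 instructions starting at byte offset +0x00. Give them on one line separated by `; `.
lsli R4, #435; lsli R4, #96

+0x00: b3 d9 ⇒ word 0xd9b3 (little)
  opcode bits[15:12]=0xd: lsli/RI
  rd@[11:9]=0x4 ⇒ R4
  imm@[8:0]=0x1b3 ⇒ #435
+0x02: 60 d8 ⇒ word 0xd860 (little)
  opcode bits[15:12]=0xd: lsli/RI
  rd@[11:9]=0x4 ⇒ R4
  imm@[8:0]=0x60 ⇒ #96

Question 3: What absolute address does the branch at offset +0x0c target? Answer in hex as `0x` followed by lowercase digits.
0xb72c

off 0x0c: read fa 7f as little → 0x7ffa
  op=0x7ffa>>12=0x7 ⇒ bne (J)
  [11:0] imm=4090 (s12→-6) = #-6
  target = base 0xb724 + off 0x0c + 2 + imm -6 = 0xb72c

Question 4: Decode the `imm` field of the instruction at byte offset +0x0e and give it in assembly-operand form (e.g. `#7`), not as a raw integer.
#438

off 0x0e: read b6 13 as little → 0x13b6
  opcode bits[15:12]=0x1: subi/RI
  rd: (w>>9)&0x7=0x1 → R1
  imm: (w>>0)&0x1ff=0x1b6 → #438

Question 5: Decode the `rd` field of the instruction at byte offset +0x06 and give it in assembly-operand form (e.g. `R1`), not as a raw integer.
R2

@+06  little-endian(00 c4) = 0xc400
  op=0xc400>>12=0xc ⇒ psh (R)
  rd@[11:9]=0x2 ⇒ R2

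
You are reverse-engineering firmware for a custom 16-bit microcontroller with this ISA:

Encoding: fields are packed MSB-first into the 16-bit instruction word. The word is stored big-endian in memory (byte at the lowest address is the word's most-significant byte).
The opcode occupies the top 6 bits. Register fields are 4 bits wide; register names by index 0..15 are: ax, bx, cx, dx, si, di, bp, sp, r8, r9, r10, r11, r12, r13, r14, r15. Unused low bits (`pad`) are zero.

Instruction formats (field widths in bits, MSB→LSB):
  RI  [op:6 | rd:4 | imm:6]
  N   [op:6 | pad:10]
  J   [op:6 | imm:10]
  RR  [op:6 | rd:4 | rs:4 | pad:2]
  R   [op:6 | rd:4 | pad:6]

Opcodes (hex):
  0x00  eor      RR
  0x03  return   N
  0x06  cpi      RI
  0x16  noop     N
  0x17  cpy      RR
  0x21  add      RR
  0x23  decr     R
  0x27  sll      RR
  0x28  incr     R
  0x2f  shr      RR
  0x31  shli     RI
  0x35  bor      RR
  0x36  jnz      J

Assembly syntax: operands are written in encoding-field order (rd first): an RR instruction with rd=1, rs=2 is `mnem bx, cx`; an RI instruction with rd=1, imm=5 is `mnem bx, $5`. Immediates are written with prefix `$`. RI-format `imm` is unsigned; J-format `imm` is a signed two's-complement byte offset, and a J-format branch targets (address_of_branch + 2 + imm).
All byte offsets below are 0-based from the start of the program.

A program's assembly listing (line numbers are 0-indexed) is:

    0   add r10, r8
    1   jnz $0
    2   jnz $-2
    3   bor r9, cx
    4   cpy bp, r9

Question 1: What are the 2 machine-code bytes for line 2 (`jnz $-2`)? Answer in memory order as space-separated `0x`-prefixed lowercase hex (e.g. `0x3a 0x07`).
0xdb 0xfe

L2: jnz op=0x36:6|imm=-2:10 ⇒ 0xdbfe ⇒ big db fe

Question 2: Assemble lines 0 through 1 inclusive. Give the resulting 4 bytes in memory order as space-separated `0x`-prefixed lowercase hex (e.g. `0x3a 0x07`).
0x86 0xa0 0xd8 0x00

line 0 (add): pack op=0x21:6|rd=10:4|rs=8:4|pad=0:2 = 0x86a0; big→ 86 a0
line 1 (jnz): pack op=0x36:6|imm=0:10 = 0xd800; big→ d8 00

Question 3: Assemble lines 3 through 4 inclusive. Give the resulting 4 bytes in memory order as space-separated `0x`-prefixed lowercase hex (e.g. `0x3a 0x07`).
3. bor fields op=0x35:6|rd=9:4|rs=2:4|pad=0:2 → word d648h → d6 48
4. cpy fields op=0x17:6|rd=6:4|rs=9:4|pad=0:2 → word 5da4h → 5d a4

0xd6 0x48 0x5d 0xa4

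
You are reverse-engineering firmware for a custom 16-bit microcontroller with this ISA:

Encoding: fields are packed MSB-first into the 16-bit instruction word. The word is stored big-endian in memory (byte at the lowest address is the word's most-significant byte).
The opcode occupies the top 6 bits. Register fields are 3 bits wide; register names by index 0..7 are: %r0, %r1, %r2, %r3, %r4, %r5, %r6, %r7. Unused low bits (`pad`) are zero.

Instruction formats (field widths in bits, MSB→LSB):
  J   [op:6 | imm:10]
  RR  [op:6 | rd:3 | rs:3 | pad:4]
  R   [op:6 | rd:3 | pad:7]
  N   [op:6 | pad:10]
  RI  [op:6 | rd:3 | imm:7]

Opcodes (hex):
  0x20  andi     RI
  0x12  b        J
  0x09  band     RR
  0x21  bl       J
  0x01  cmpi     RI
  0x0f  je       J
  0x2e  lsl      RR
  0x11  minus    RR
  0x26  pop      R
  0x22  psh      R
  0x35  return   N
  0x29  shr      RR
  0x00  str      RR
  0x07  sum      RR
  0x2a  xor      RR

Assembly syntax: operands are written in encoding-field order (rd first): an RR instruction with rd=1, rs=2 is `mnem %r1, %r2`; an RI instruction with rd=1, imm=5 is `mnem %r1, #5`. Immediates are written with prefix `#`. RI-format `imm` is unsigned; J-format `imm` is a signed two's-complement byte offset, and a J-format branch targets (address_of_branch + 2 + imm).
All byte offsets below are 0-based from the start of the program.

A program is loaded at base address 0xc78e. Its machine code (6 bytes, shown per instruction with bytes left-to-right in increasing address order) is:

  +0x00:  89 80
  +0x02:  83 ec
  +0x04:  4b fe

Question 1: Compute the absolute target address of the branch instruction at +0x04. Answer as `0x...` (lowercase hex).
0xc792

@+04  big-endian(4b fe) = 0x4bfe
  top 6b → 0x12 → b [J]
  [9:0] imm=1022 (s10→-2) = #-2
  target = base 0xc78e + off 0x04 + 2 + imm -2 = 0xc792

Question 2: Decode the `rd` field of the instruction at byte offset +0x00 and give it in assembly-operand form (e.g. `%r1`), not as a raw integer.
%r3

[00] 89 80 → 0x8980
  top 6b → 0x22 → psh [R]
  rd@[9:7]=0x3 ⇒ %r3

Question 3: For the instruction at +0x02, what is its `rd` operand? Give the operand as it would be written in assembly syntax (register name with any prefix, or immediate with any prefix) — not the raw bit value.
%r7

off 0x02: read 83 ec as big → 0x83ec
  top 6b → 0x20 → andi [RI]
  [9:7] rd=7 = %r7
  [6:0] imm=108 = #108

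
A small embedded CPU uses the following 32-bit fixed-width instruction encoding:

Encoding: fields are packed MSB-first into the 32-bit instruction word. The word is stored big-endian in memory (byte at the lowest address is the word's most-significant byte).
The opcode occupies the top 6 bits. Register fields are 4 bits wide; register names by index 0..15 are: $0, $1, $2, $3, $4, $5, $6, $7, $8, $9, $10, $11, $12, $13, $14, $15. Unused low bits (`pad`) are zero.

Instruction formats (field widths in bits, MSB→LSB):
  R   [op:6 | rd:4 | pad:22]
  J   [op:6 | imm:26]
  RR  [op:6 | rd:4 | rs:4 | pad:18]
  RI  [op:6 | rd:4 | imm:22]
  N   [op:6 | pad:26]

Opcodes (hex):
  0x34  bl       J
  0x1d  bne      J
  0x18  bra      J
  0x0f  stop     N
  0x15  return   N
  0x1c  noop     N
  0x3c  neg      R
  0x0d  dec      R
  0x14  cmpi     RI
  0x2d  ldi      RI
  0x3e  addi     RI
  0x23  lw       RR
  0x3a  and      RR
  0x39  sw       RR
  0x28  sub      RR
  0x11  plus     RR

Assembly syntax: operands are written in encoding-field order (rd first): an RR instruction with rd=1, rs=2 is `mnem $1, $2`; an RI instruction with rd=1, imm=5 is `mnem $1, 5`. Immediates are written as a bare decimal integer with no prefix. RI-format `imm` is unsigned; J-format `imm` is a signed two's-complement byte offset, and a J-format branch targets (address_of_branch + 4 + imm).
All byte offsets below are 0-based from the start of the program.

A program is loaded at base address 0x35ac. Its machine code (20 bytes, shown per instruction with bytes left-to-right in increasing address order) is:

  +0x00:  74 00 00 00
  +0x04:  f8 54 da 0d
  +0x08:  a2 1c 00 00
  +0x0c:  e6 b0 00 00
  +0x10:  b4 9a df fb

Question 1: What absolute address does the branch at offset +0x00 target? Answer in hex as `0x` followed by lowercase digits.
0x35b0

@+00  big-endian(74 00 00 00) = 0x74000000
  opcode bits[31:26]=0x1d: bne/J
  [25:0] imm=0 = 0
  target = base 0x35ac + off 0x00 + 4 + imm 0 = 0x35b0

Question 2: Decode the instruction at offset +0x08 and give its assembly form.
sub $8, $7

@+08  big-endian(a2 1c 00 00) = 0xa21c0000
  op=0xa21c0000>>26=0x28 ⇒ sub (RR)
  [25:22] rd=8 = $8
  [21:18] rs=7 = $7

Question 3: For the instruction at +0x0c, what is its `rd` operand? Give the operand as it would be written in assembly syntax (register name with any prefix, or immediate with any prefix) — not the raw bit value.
$10

+0x0c: e6 b0 00 00 ⇒ word 0xe6b00000 (big)
  op=0xe6b00000>>26=0x39 ⇒ sw (RR)
  [25:22] rd=10 = $10
  [21:18] rs=12 = $12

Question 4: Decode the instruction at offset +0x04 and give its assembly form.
off 0x04: read f8 54 da 0d as big → 0xf854da0d
  opcode bits[31:26]=0x3e: addi/RI
  [25:22] rd=1 = $1
  [21:0] imm=1366541 = 1366541

addi $1, 1366541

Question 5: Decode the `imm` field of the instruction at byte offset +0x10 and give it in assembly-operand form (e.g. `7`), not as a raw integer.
[10] b4 9a df fb → 0xb49adffb
  top 6b → 0x2d → ldi [RI]
  rd: (w>>22)&0xf=0x2 → $2
  imm: (w>>0)&0x3fffff=0x1adffb → 1761275

1761275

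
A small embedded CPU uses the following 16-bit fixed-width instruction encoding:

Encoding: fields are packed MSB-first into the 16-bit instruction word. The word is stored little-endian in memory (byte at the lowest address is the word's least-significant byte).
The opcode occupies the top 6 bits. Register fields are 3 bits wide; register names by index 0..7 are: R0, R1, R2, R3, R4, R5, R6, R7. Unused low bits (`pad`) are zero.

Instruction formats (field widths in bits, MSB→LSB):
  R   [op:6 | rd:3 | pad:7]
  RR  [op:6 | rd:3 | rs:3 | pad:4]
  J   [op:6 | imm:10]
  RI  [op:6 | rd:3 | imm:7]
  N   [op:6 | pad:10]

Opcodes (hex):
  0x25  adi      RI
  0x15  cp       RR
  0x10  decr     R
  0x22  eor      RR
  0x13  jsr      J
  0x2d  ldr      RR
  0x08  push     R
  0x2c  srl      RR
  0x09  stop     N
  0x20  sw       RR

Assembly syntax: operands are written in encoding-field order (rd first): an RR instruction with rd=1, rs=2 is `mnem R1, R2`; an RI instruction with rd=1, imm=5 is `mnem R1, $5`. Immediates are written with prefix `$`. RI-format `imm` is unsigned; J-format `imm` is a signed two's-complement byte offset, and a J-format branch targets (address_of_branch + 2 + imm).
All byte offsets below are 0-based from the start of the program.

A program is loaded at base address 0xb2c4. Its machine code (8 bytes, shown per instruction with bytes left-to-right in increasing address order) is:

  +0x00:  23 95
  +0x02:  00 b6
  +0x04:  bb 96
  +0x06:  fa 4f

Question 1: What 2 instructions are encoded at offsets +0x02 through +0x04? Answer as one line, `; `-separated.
[02] 00 b6 → 0xb600
  top 6b → 0x2d → ldr [RR]
  [9:7] rd=4 = R4
  [6:4] rs=0 = R0
[04] bb 96 → 0x96bb
  top 6b → 0x25 → adi [RI]
  [9:7] rd=5 = R5
  [6:0] imm=59 = $59

ldr R4, R0; adi R5, $59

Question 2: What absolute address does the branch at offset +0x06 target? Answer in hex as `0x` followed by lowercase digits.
off 0x06: read fa 4f as little → 0x4ffa
  op=0x4ffa>>10=0x13 ⇒ jsr (J)
  [9:0] imm=1018 (s10→-6) = $-6
  target = base 0xb2c4 + off 0x06 + 2 + imm -6 = 0xb2c6

0xb2c6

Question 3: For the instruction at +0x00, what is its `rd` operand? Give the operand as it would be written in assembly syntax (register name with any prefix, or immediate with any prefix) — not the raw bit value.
[00] 23 95 → 0x9523
  opcode bits[15:10]=0x25: adi/RI
  rd: (w>>7)&0x7=0x2 → R2
  imm: (w>>0)&0x7f=0x23 → $35

R2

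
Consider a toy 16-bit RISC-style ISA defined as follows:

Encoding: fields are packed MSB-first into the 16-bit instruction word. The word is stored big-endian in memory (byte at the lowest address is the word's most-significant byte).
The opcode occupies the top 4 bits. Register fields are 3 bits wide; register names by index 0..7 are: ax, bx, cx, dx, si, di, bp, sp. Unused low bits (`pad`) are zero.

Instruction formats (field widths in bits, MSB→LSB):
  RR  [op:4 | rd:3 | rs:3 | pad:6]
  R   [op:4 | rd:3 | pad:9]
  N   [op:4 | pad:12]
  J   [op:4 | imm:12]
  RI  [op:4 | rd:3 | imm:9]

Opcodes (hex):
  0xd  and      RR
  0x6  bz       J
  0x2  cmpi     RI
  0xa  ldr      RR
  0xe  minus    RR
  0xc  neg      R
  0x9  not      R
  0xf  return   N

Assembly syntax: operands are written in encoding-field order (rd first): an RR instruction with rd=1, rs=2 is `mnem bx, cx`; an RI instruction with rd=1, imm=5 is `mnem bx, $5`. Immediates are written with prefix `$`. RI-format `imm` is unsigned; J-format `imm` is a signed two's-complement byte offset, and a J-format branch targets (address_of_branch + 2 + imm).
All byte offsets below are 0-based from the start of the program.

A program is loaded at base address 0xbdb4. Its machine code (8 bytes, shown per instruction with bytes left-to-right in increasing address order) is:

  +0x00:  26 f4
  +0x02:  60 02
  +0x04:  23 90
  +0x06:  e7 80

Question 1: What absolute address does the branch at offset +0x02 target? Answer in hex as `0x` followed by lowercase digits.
0xbdba

@+02  big-endian(60 02) = 0x6002
  opcode bits[15:12]=0x6: bz/J
  [11:0] imm=2 = $2
  target = base 0xbdb4 + off 0x02 + 2 + imm 2 = 0xbdba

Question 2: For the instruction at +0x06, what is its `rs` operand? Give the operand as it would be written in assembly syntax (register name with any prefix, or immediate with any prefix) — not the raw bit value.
off 0x06: read e7 80 as big → 0xe780
  op=0xe780>>12=0xe ⇒ minus (RR)
  rd@[11:9]=0x3 ⇒ dx
  rs@[8:6]=0x6 ⇒ bp

bp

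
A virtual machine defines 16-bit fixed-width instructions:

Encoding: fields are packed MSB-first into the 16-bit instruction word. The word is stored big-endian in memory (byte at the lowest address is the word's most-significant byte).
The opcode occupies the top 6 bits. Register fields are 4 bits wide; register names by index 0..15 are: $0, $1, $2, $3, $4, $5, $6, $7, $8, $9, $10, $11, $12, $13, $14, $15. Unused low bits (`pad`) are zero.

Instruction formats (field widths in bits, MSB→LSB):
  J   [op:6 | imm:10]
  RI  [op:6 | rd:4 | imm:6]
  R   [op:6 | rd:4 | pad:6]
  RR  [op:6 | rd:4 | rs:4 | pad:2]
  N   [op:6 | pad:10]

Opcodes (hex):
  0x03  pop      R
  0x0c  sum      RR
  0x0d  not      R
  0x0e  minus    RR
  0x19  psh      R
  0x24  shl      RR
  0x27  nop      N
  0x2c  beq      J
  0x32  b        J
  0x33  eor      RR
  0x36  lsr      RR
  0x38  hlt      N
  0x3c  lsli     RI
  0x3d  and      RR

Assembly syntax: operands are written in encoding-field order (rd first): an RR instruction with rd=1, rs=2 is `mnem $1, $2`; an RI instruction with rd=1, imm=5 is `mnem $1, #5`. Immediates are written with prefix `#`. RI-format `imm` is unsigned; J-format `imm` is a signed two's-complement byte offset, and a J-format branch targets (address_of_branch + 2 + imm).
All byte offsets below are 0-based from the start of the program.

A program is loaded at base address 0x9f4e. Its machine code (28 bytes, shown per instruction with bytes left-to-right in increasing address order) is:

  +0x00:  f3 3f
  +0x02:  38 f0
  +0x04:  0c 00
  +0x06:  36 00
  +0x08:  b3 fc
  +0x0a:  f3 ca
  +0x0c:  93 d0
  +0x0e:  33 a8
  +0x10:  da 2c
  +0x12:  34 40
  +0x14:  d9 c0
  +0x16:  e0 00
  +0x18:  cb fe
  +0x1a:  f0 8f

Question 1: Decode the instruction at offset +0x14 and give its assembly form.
lsr $7, $0

+0x14: d9 c0 ⇒ word 0xd9c0 (big)
  top 6b → 0x36 → lsr [RR]
  rd: (w>>6)&0xf=0x7 → $7
  rs: (w>>2)&0xf=0x0 → $0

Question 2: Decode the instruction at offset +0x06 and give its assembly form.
not $8

@+06  big-endian(36 00) = 0x3600
  opcode bits[15:10]=0xd: not/R
  rd@[9:6]=0x8 ⇒ $8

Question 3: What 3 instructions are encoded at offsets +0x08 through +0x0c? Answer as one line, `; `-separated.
off 0x08: read b3 fc as big → 0xb3fc
  op=0xb3fc>>10=0x2c ⇒ beq (J)
  [9:0] imm=1020 (s10→-4) = #-4
off 0x0a: read f3 ca as big → 0xf3ca
  op=0xf3ca>>10=0x3c ⇒ lsli (RI)
  [9:6] rd=15 = $15
  [5:0] imm=10 = #10
off 0x0c: read 93 d0 as big → 0x93d0
  op=0x93d0>>10=0x24 ⇒ shl (RR)
  [9:6] rd=15 = $15
  [5:2] rs=4 = $4

beq #-4; lsli $15, #10; shl $15, $4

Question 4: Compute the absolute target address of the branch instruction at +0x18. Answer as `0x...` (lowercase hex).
off 0x18: read cb fe as big → 0xcbfe
  top 6b → 0x32 → b [J]
  imm: (w>>0)&0x3ff=0x3fe (s10→-2) → #-2
  target = base 0x9f4e + off 0x18 + 2 + imm -2 = 0x9f66

0x9f66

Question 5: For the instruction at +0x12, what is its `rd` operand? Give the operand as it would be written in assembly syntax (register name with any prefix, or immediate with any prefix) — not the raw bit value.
@+12  big-endian(34 40) = 0x3440
  op=0x3440>>10=0xd ⇒ not (R)
  rd: (w>>6)&0xf=0x1 → $1

$1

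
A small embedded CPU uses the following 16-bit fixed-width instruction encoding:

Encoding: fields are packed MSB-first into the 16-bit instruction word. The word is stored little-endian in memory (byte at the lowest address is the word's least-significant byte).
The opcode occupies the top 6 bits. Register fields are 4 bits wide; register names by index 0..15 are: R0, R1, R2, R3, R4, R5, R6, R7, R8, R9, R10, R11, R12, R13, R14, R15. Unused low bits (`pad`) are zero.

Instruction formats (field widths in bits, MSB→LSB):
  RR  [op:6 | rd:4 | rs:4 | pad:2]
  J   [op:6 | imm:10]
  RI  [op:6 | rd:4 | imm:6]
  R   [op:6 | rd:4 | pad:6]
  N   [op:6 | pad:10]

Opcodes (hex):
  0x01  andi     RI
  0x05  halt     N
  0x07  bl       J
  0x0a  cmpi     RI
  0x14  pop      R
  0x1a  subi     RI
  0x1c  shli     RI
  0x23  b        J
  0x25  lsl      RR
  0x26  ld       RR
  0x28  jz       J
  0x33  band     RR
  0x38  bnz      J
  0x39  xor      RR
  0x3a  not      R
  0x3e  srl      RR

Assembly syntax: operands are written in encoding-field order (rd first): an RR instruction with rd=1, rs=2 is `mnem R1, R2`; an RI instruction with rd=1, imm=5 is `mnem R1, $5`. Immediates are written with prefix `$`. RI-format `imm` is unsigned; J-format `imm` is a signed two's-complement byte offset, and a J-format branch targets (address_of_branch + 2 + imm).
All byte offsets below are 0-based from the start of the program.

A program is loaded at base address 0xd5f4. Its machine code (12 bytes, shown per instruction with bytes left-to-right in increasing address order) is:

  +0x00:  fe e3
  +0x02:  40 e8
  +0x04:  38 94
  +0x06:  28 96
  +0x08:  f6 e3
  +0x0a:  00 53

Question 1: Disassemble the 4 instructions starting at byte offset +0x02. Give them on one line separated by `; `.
@+02  little-endian(40 e8) = 0xe840
  opcode bits[15:10]=0x3a: not/R
  rd: (w>>6)&0xf=0x1 → R1
@+04  little-endian(38 94) = 0x9438
  opcode bits[15:10]=0x25: lsl/RR
  rd: (w>>6)&0xf=0x0 → R0
  rs: (w>>2)&0xf=0xe → R14
@+06  little-endian(28 96) = 0x9628
  opcode bits[15:10]=0x25: lsl/RR
  rd: (w>>6)&0xf=0x8 → R8
  rs: (w>>2)&0xf=0xa → R10
@+08  little-endian(f6 e3) = 0xe3f6
  opcode bits[15:10]=0x38: bnz/J
  imm: (w>>0)&0x3ff=0x3f6 (s10→-10) → $-10

not R1; lsl R0, R14; lsl R8, R10; bnz $-10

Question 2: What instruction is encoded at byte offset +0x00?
+0x00: fe e3 ⇒ word 0xe3fe (little)
  top 6b → 0x38 → bnz [J]
  imm: (w>>0)&0x3ff=0x3fe (s10→-2) → $-2

bnz $-2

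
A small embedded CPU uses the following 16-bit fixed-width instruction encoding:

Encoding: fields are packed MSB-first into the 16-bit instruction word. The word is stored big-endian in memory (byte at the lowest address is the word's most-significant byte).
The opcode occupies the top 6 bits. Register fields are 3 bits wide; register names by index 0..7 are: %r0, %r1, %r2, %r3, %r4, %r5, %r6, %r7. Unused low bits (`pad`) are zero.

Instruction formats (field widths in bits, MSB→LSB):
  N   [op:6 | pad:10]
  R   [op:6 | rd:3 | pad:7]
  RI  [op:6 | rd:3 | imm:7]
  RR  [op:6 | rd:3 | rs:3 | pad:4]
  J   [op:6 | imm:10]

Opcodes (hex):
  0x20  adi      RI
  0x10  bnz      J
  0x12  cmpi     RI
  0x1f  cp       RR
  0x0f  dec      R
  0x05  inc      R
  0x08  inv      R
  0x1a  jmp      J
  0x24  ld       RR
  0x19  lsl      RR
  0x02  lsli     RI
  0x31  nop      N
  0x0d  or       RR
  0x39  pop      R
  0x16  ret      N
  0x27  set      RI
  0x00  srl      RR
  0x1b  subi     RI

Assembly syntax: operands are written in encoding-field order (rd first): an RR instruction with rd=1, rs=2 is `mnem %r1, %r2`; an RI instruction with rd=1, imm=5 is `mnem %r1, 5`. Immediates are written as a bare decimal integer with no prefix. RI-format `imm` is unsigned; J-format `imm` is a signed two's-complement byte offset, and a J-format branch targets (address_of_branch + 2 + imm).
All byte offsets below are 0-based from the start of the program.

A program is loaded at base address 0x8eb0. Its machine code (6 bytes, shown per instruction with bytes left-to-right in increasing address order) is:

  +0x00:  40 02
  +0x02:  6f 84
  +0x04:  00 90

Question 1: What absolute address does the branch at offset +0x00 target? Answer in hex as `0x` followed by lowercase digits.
0x8eb4

off 0x00: read 40 02 as big → 0x4002
  opcode bits[15:10]=0x10: bnz/J
  [9:0] imm=2 = 2
  target = base 0x8eb0 + off 0x00 + 2 + imm 2 = 0x8eb4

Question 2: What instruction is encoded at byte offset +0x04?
srl %r1, %r1

+0x04: 00 90 ⇒ word 0x0090 (big)
  opcode bits[15:10]=0x0: srl/RR
  [9:7] rd=1 = %r1
  [6:4] rs=1 = %r1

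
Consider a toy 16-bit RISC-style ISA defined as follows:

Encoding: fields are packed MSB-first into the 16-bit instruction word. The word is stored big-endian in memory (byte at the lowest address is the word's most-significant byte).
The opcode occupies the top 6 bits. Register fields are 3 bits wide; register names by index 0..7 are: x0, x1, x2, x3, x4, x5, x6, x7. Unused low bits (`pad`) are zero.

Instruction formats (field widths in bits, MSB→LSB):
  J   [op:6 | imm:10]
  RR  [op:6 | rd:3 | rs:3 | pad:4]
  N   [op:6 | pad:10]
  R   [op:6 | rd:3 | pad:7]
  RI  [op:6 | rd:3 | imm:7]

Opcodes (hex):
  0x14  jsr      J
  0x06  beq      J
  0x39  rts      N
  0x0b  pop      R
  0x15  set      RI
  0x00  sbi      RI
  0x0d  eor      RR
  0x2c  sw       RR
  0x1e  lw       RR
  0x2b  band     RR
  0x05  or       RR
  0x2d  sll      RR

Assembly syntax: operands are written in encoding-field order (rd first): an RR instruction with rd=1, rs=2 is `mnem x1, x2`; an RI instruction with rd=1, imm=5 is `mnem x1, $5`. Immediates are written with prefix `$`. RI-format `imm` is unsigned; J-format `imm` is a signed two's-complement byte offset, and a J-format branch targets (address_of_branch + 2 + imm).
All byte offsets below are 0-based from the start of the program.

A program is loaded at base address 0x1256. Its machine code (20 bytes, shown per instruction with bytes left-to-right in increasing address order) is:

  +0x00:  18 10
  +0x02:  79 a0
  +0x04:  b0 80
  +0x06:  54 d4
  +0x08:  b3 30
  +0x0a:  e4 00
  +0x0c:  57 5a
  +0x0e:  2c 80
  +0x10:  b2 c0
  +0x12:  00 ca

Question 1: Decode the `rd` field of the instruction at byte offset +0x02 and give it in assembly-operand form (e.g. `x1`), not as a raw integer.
x3

[02] 79 a0 → 0x79a0
  top 6b → 0x1e → lw [RR]
  rd: (w>>7)&0x7=0x3 → x3
  rs: (w>>4)&0x7=0x2 → x2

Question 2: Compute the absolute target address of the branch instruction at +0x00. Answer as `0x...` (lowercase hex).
@+00  big-endian(18 10) = 0x1810
  op=0x1810>>10=0x6 ⇒ beq (J)
  imm@[9:0]=0x10 ⇒ $16
  target = base 0x1256 + off 0x00 + 2 + imm 16 = 0x1268

0x1268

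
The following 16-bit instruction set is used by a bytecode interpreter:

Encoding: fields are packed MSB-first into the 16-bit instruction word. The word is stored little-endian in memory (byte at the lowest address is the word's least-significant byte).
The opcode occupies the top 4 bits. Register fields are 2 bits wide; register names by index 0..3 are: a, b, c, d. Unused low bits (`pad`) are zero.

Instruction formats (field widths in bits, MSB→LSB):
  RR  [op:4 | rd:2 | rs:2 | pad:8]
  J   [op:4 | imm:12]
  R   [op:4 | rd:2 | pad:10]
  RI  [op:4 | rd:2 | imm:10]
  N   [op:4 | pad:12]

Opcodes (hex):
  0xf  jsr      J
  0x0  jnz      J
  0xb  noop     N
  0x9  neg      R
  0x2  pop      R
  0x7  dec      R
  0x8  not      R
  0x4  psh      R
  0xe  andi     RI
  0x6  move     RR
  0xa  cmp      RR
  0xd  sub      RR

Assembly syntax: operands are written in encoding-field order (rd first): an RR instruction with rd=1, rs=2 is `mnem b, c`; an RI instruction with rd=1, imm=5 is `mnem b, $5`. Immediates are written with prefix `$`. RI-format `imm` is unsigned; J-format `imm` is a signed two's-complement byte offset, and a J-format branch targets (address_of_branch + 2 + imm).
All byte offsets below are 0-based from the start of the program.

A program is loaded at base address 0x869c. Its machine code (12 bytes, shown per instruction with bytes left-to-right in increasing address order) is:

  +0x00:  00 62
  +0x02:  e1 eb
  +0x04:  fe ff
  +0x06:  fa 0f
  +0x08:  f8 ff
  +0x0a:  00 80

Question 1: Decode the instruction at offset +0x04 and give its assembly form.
@+04  little-endian(fe ff) = 0xfffe
  op=0xfffe>>12=0xf ⇒ jsr (J)
  imm: (w>>0)&0xfff=0xffe (s12→-2) → $-2

jsr $-2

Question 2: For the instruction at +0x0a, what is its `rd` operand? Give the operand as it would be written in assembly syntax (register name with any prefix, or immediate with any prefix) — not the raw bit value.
[0a] 00 80 → 0x8000
  top 4b → 0x8 → not [R]
  rd@[11:10]=0x0 ⇒ a

a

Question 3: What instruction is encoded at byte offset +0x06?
off 0x06: read fa 0f as little → 0x0ffa
  op=0x0ffa>>12=0x0 ⇒ jnz (J)
  imm: (w>>0)&0xfff=0xffa (s12→-6) → $-6

jnz $-6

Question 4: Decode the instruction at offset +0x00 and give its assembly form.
[00] 00 62 → 0x6200
  op=0x6200>>12=0x6 ⇒ move (RR)
  rd: (w>>10)&0x3=0x0 → a
  rs: (w>>8)&0x3=0x2 → c

move a, c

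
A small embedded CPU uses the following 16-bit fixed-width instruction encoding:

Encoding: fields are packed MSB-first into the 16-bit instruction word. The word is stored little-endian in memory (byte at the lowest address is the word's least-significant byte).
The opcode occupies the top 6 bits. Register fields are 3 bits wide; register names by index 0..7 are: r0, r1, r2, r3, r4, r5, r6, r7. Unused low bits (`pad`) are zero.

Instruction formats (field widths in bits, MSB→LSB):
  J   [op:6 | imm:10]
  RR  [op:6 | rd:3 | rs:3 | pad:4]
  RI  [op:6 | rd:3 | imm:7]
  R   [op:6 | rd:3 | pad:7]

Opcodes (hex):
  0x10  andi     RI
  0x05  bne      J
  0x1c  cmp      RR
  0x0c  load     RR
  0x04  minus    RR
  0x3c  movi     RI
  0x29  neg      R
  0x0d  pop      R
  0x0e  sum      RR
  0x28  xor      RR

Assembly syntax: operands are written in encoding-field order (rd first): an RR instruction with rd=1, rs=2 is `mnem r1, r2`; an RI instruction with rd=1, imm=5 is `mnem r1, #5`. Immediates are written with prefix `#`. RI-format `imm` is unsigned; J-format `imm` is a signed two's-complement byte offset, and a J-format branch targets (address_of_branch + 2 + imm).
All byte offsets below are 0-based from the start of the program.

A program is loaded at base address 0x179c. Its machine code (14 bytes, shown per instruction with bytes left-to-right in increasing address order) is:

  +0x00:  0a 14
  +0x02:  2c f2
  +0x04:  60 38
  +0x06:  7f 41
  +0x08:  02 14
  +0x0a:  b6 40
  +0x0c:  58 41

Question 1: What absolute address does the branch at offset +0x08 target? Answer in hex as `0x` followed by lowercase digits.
0x17a8

+0x08: 02 14 ⇒ word 0x1402 (little)
  opcode bits[15:10]=0x5: bne/J
  [9:0] imm=2 = #2
  target = base 0x179c + off 0x08 + 2 + imm 2 = 0x17a8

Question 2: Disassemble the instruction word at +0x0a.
@+0a  little-endian(b6 40) = 0x40b6
  opcode bits[15:10]=0x10: andi/RI
  rd@[9:7]=0x1 ⇒ r1
  imm@[6:0]=0x36 ⇒ #54

andi r1, #54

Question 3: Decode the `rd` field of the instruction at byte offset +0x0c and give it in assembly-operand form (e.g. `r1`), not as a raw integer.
r2

+0x0c: 58 41 ⇒ word 0x4158 (little)
  top 6b → 0x10 → andi [RI]
  rd: (w>>7)&0x7=0x2 → r2
  imm: (w>>0)&0x7f=0x58 → #88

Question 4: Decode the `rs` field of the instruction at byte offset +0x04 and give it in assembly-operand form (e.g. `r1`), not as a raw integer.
r6

@+04  little-endian(60 38) = 0x3860
  top 6b → 0xe → sum [RR]
  rd: (w>>7)&0x7=0x0 → r0
  rs: (w>>4)&0x7=0x6 → r6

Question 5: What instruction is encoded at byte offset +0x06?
andi r2, #127

+0x06: 7f 41 ⇒ word 0x417f (little)
  op=0x417f>>10=0x10 ⇒ andi (RI)
  rd@[9:7]=0x2 ⇒ r2
  imm@[6:0]=0x7f ⇒ #127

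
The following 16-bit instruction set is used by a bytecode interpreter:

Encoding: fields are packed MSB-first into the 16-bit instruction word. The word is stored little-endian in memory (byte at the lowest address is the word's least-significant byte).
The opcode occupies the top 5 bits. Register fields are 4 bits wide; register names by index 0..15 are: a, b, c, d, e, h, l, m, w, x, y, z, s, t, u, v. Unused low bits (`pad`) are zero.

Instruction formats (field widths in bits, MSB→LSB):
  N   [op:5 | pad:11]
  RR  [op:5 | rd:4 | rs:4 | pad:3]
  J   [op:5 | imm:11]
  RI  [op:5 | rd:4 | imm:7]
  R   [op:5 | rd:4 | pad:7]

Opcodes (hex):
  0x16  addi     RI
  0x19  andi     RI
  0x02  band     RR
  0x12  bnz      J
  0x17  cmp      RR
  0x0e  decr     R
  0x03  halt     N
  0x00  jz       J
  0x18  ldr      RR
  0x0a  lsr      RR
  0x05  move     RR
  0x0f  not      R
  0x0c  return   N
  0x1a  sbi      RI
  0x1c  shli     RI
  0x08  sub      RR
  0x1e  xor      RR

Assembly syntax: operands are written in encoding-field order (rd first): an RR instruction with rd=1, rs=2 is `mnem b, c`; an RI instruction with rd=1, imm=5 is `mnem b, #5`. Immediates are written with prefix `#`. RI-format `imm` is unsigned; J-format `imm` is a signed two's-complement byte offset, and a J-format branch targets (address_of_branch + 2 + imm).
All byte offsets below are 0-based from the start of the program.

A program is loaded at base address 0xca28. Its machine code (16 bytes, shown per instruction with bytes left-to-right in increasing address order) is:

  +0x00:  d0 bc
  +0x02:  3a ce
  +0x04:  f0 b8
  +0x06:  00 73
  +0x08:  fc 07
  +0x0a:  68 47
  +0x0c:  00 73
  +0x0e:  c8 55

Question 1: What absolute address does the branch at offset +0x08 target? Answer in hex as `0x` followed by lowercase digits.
[08] fc 07 → 0x07fc
  opcode bits[15:11]=0x0: jz/J
  imm@[10:0]=0x7fc (s11→-4) ⇒ #-4
  target = base 0xca28 + off 0x08 + 2 + imm -4 = 0xca2e

0xca2e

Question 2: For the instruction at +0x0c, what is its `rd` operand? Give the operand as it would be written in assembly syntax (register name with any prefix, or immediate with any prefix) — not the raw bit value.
l

off 0x0c: read 00 73 as little → 0x7300
  top 5b → 0xe → decr [R]
  [10:7] rd=6 = l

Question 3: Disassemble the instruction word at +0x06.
[06] 00 73 → 0x7300
  opcode bits[15:11]=0xe: decr/R
  rd: (w>>7)&0xf=0x6 → l

decr l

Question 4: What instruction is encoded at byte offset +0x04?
+0x04: f0 b8 ⇒ word 0xb8f0 (little)
  opcode bits[15:11]=0x17: cmp/RR
  [10:7] rd=1 = b
  [6:3] rs=14 = u

cmp b, u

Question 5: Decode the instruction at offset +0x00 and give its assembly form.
cmp x, y

[00] d0 bc → 0xbcd0
  op=0xbcd0>>11=0x17 ⇒ cmp (RR)
  rd: (w>>7)&0xf=0x9 → x
  rs: (w>>3)&0xf=0xa → y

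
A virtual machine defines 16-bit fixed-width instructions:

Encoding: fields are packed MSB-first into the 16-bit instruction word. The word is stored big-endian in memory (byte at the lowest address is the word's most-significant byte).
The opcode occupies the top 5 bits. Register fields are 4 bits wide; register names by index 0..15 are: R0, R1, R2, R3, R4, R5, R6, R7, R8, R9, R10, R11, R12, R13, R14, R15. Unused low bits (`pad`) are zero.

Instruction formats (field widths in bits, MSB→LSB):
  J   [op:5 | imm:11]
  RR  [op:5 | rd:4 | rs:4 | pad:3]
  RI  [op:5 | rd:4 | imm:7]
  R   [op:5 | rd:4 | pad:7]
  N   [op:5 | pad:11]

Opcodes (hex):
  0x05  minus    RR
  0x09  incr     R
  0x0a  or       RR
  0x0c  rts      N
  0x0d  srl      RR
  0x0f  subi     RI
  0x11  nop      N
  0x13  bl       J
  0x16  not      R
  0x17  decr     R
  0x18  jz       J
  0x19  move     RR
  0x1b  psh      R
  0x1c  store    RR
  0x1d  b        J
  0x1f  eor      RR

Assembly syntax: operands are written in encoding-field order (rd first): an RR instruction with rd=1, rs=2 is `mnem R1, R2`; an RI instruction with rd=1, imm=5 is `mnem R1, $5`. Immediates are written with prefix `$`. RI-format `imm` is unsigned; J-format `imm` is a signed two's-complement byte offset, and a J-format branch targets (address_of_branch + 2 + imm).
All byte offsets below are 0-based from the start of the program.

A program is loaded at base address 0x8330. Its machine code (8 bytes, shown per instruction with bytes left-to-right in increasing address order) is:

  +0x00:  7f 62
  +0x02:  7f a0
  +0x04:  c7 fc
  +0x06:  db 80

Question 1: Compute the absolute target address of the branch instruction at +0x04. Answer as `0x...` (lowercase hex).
+0x04: c7 fc ⇒ word 0xc7fc (big)
  op=0xc7fc>>11=0x18 ⇒ jz (J)
  [10:0] imm=2044 (s11→-4) = $-4
  target = base 0x8330 + off 0x04 + 2 + imm -4 = 0x8332

0x8332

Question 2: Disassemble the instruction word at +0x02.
subi R15, $32

@+02  big-endian(7f a0) = 0x7fa0
  opcode bits[15:11]=0xf: subi/RI
  rd: (w>>7)&0xf=0xf → R15
  imm: (w>>0)&0x7f=0x20 → $32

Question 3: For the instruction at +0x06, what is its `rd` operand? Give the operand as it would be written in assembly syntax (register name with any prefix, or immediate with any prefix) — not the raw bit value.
R7

off 0x06: read db 80 as big → 0xdb80
  top 5b → 0x1b → psh [R]
  rd@[10:7]=0x7 ⇒ R7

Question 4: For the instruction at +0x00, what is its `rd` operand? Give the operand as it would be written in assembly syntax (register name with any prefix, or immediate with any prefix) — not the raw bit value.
[00] 7f 62 → 0x7f62
  opcode bits[15:11]=0xf: subi/RI
  rd: (w>>7)&0xf=0xe → R14
  imm: (w>>0)&0x7f=0x62 → $98

R14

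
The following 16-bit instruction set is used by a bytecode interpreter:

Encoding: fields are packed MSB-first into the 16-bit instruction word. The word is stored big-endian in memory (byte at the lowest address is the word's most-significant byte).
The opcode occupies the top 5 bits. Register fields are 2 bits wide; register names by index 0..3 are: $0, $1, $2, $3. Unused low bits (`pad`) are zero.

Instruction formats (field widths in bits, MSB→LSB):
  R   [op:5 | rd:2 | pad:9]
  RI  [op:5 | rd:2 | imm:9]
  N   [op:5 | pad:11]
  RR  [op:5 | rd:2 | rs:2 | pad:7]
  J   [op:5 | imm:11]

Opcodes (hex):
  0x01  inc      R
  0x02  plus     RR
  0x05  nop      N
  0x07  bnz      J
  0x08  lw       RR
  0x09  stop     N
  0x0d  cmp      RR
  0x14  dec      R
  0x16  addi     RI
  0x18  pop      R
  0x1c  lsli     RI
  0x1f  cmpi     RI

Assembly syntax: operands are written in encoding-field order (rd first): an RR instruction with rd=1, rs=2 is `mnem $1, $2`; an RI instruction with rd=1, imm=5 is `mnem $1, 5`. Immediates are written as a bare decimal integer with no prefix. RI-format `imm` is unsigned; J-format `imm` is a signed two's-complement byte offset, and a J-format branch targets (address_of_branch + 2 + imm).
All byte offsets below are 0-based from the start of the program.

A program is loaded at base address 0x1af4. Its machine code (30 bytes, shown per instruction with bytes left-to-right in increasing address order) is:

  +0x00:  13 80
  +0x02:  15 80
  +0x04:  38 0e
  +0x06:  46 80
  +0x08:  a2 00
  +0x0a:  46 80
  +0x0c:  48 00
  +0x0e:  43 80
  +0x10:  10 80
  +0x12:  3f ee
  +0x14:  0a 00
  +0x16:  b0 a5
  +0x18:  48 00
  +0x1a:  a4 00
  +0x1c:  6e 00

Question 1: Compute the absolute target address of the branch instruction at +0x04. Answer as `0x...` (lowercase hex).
@+04  big-endian(38 0e) = 0x380e
  op=0x380e>>11=0x7 ⇒ bnz (J)
  imm: (w>>0)&0x7ff=0xe → 14
  target = base 0x1af4 + off 0x04 + 2 + imm 14 = 0x1b08

0x1b08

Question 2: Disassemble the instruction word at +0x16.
+0x16: b0 a5 ⇒ word 0xb0a5 (big)
  op=0xb0a5>>11=0x16 ⇒ addi (RI)
  rd: (w>>9)&0x3=0x0 → $0
  imm: (w>>0)&0x1ff=0xa5 → 165

addi $0, 165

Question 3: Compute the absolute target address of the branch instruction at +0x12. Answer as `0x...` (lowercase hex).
0x1af6

off 0x12: read 3f ee as big → 0x3fee
  top 5b → 0x7 → bnz [J]
  [10:0] imm=2030 (s11→-18) = -18
  target = base 0x1af4 + off 0x12 + 2 + imm -18 = 0x1af6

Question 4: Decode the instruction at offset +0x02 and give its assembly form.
[02] 15 80 → 0x1580
  op=0x1580>>11=0x2 ⇒ plus (RR)
  [10:9] rd=2 = $2
  [8:7] rs=3 = $3

plus $2, $3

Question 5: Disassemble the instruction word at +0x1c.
cmp $3, $0

[1c] 6e 00 → 0x6e00
  opcode bits[15:11]=0xd: cmp/RR
  rd@[10:9]=0x3 ⇒ $3
  rs@[8:7]=0x0 ⇒ $0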